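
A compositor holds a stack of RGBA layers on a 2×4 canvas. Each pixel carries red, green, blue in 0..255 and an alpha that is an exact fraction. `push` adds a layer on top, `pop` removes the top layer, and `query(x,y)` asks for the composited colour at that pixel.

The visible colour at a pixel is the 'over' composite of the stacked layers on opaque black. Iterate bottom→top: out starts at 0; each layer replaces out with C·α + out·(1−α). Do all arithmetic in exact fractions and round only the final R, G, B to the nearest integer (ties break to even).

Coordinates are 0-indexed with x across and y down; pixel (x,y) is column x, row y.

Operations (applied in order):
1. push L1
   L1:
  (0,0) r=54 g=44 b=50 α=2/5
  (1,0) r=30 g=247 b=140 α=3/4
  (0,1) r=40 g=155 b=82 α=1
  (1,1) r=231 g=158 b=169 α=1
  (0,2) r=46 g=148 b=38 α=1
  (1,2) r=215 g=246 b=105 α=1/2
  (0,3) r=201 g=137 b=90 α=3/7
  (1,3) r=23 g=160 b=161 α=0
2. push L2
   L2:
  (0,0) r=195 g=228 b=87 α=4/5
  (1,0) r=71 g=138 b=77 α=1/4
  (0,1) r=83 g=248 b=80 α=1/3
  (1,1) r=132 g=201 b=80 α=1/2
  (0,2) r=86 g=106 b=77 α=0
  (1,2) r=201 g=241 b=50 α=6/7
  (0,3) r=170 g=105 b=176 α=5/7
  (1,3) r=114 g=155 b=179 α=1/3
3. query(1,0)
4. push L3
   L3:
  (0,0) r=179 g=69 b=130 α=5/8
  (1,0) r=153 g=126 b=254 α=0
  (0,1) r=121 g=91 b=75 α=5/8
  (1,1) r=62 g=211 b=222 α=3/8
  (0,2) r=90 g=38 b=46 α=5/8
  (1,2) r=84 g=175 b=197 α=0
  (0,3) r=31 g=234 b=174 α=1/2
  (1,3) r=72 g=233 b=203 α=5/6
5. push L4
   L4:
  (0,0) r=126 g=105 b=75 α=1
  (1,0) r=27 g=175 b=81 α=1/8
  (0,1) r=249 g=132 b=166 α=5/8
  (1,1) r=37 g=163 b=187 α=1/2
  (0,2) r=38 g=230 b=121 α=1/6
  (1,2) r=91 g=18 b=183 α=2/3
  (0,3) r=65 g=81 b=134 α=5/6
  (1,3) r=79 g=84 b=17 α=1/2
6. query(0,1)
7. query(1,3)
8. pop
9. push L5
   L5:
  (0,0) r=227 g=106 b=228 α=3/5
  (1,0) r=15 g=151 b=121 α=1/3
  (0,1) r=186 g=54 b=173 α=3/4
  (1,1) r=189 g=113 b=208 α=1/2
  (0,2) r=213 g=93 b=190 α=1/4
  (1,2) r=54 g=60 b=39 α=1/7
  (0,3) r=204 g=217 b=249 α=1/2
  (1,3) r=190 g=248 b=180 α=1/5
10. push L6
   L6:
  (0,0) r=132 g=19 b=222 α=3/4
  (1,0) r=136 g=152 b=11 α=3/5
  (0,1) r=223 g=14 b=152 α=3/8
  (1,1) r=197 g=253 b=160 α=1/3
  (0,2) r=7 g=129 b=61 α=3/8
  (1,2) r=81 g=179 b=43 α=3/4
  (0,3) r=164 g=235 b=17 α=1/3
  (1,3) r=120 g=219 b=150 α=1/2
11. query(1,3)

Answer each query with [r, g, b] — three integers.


(1,0) stack=L1,L2; from [0,0,0]:
+L1 (α=3/4) → [45/2, 741/4, 105]
+L2 (α=1/4) → [277/8, 2775/16, 98]
→ [35, 173, 98]

(0,1) stack=L1,L2,L3,L4; from [0,0,0]:
L1 α=1: [40, 155, 82]
L2 α=1/3: [163/3, 186, 244/3]
L3 α=5/8: [96, 1013/8, 619/8]
L4 α=5/8: [1533/8, 8319/64, 8497/64]
rounded: [192, 130, 133]

query (1,3) [L1,L2,L3,L4] — begin 0,0,0
after L1 α=0: [0, 0, 0]
after L2 α=1/3: [38, 155/3, 179/3]
after L3 α=5/6: [199/3, 1825/9, 1612/9]
after L4 α=1/2: [218/3, 2581/18, 1765/18]
rounded: [73, 143, 98]

query (1,3) [L1,L2,L3,L5,L6] — begin 0,0,0
L1 α=0: [0, 0, 0]
L2 α=1/3: [38, 155/3, 179/3]
L3 α=5/6: [199/3, 1825/9, 1612/9]
L5 α=1/5: [1366/15, 9532/45, 8068/45]
L6 α=1/2: [1583/15, 19387/90, 7409/45]
= [106, 215, 165]


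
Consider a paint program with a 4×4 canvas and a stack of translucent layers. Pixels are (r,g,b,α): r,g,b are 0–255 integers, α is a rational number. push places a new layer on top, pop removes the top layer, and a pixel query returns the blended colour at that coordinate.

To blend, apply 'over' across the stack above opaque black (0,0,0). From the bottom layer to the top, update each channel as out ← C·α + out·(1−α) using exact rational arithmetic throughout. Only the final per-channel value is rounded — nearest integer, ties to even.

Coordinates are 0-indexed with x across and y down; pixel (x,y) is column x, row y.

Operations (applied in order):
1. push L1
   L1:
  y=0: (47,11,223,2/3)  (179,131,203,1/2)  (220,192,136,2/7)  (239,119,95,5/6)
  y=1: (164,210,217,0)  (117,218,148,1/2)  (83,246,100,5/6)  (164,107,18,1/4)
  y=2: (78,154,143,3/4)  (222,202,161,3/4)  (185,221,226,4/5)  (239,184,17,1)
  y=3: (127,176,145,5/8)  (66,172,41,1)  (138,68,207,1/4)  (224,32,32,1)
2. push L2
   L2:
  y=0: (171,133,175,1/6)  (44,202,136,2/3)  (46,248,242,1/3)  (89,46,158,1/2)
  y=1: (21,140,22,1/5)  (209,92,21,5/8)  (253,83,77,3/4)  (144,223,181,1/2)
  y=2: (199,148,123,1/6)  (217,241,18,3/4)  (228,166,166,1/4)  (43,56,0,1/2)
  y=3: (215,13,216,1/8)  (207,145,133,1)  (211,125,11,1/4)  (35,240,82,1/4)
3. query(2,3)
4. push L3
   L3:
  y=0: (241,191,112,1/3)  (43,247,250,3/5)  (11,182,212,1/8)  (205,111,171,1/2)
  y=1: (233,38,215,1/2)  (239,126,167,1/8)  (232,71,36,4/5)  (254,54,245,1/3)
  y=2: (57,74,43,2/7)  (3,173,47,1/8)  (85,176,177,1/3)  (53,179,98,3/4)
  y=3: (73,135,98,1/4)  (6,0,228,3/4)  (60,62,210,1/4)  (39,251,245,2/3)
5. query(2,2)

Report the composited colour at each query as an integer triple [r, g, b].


query (2,3) [L1,L2] — begin 0,0,0
after L1 α=1/4: [69/2, 17, 207/4]
after L2 α=1/4: [629/8, 44, 665/16]
= [79, 44, 42]

(2,2) stack=L1,L2,L3; from [0,0,0]:
after L1 α=4/5: [148, 884/5, 904/5]
after L2 α=1/4: [168, 1741/10, 1771/10]
after L3 α=1/3: [421/3, 2621/15, 2656/15]
= [140, 175, 177]


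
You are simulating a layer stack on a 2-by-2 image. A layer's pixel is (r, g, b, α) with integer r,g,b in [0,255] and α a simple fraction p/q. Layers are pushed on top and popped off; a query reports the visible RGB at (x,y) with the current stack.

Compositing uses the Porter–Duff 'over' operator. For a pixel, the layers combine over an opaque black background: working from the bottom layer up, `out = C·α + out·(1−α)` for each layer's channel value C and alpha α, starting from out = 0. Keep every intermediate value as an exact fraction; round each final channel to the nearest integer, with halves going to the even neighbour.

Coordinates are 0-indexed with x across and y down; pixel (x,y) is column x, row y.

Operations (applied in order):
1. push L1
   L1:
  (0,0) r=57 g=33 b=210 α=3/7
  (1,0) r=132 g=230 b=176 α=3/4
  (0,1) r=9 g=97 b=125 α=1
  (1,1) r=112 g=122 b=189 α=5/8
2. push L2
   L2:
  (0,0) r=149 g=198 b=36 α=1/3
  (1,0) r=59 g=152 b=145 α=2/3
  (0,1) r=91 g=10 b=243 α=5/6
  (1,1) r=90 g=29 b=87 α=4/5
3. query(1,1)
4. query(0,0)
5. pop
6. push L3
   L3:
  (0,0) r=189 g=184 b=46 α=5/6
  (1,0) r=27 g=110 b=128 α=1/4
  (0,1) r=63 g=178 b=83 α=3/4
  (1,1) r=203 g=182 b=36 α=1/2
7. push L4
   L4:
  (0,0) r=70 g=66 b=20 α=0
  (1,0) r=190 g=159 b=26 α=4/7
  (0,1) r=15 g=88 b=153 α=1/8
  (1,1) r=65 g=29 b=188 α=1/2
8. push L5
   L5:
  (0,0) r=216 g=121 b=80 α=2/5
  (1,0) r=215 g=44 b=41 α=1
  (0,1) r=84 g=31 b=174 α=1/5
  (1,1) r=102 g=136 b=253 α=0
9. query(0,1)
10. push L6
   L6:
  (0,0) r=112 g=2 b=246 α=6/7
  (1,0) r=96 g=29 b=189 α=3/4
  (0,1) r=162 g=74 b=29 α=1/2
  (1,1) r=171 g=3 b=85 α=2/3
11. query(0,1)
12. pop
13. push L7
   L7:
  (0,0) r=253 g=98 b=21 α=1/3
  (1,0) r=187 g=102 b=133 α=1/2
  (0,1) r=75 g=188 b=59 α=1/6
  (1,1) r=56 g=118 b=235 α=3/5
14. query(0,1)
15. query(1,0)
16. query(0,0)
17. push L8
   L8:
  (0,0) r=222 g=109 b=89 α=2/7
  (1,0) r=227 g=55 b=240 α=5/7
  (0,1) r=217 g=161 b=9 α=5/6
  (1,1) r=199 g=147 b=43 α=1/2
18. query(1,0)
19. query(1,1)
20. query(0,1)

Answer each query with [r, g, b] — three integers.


at x=1,y=1 over L1,L2:
after L1 α=5/8: [70, 305/4, 945/8]
after L2 α=4/5: [86, 769/20, 3729/40]
rounded: [86, 38, 93]

query (0,0) [L1,L2] — begin 0,0,0
L1 α=3/7: [171/7, 99/7, 90]
L2 α=1/3: [1385/21, 528/7, 72]
= [66, 75, 72]

at x=0,y=1 over L1,L3,L4,L5:
L1 α=1: [9, 97, 125]
L3 α=3/4: [99/2, 631/4, 187/2]
L4 α=1/8: [723/16, 4769/32, 1615/16]
L5 α=1/5: [1059/20, 5017/40, 2311/20]
rounded: [53, 125, 116]

at x=0,y=1 over L1,L3,L4,L5,L6:
after L1 α=1: [9, 97, 125]
after L3 α=3/4: [99/2, 631/4, 187/2]
after L4 α=1/8: [723/16, 4769/32, 1615/16]
after L5 α=1/5: [1059/20, 5017/40, 2311/20]
after L6 α=1/2: [4299/40, 7977/80, 2891/40]
= [107, 100, 72]

at x=0,y=1 over L1,L3,L4,L5,L7:
L1 α=1: [9, 97, 125]
L3 α=3/4: [99/2, 631/4, 187/2]
L4 α=1/8: [723/16, 4769/32, 1615/16]
L5 α=1/5: [1059/20, 5017/40, 2311/20]
L7 α=1/6: [453/8, 6521/48, 849/8]
= [57, 136, 106]

(1,0) stack=L1,L3,L4,L5,L7; from [0,0,0]:
after L1 α=3/4: [99, 345/2, 132]
after L3 α=1/4: [81, 1255/8, 131]
after L4 α=4/7: [1003/7, 8853/56, 71]
after L5 α=1: [215, 44, 41]
after L7 α=1/2: [201, 73, 87]
= [201, 73, 87]

query (0,0) [L1,L3,L4,L5,L7] — begin 0,0,0
after L1 α=3/7: [171/7, 99/7, 90]
after L3 α=5/6: [1131/7, 6539/42, 160/3]
after L4 α=0: [1131/7, 6539/42, 160/3]
after L5 α=2/5: [6417/35, 9927/70, 64]
after L7 α=1/3: [21689/105, 13357/105, 149/3]
→ [207, 127, 50]

query (1,0) [L1,L3,L4,L5,L7,L8] — begin 0,0,0
L1 α=3/4: [99, 345/2, 132]
L3 α=1/4: [81, 1255/8, 131]
L4 α=4/7: [1003/7, 8853/56, 71]
L5 α=1: [215, 44, 41]
L7 α=1/2: [201, 73, 87]
L8 α=5/7: [1537/7, 421/7, 1374/7]
rounded: [220, 60, 196]

at x=1,y=1 over L1,L3,L4,L5,L7,L8:
after L1 α=5/8: [70, 305/4, 945/8]
after L3 α=1/2: [273/2, 1033/8, 1233/16]
after L4 α=1/2: [403/4, 1265/16, 4241/32]
after L5 α=0: [403/4, 1265/16, 4241/32]
after L7 α=3/5: [739/10, 4097/40, 15521/80]
after L8 α=1/2: [2729/20, 9977/80, 18961/160]
rounded: [136, 125, 119]

(0,1) stack=L1,L3,L4,L5,L7,L8; from [0,0,0]:
after L1 α=1: [9, 97, 125]
after L3 α=3/4: [99/2, 631/4, 187/2]
after L4 α=1/8: [723/16, 4769/32, 1615/16]
after L5 α=1/5: [1059/20, 5017/40, 2311/20]
after L7 α=1/6: [453/8, 6521/48, 849/8]
after L8 α=5/6: [9133/48, 45161/288, 403/16]
rounded: [190, 157, 25]


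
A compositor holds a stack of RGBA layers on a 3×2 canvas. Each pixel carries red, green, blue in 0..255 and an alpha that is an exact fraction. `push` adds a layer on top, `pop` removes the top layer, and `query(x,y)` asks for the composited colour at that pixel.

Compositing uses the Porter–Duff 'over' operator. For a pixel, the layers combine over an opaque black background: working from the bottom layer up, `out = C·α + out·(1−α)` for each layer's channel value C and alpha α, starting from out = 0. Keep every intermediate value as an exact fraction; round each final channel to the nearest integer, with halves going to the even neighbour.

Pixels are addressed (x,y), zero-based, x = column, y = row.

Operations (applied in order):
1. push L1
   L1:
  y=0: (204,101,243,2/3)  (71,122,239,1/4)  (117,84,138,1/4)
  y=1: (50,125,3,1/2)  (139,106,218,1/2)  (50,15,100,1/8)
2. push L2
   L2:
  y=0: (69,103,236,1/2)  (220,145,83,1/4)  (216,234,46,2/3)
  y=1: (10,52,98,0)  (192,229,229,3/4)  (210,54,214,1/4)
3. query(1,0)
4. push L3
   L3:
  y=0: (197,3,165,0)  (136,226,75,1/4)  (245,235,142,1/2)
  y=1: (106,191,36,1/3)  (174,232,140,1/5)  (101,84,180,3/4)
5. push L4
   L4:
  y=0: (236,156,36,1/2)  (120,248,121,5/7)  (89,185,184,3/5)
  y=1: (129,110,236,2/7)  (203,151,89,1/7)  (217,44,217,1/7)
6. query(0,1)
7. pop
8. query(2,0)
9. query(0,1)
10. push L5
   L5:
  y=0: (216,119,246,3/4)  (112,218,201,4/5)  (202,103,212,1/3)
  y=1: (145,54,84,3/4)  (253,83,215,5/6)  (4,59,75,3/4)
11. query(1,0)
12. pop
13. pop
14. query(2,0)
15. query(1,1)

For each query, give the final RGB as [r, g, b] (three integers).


(1,0) stack=L1,L2; from [0,0,0]:
L1 α=1/4: [71/4, 61/2, 239/4]
L2 α=1/4: [1093/16, 473/8, 1049/16]
rounded: [68, 59, 66]

query (0,1) [L1,L2,L3,L4] — begin 0,0,0
+L1 (α=1/2) → [25, 125/2, 3/2]
+L2 (α=0) → [25, 125/2, 3/2]
+L3 (α=1/3) → [52, 316/3, 13]
+L4 (α=2/7) → [74, 320/3, 537/7]
→ [74, 107, 77]

(2,0) stack=L1,L2,L3; from [0,0,0]:
+L1 (α=1/4) → [117/4, 21, 69/2]
+L2 (α=2/3) → [615/4, 163, 253/6]
+L3 (α=1/2) → [1595/8, 199, 1105/12]
= [199, 199, 92]

(0,1) stack=L1,L2,L3; from [0,0,0]:
L1 α=1/2: [25, 125/2, 3/2]
L2 α=0: [25, 125/2, 3/2]
L3 α=1/3: [52, 316/3, 13]
rounded: [52, 105, 13]

query (1,0) [L1,L2,L3,L5] — begin 0,0,0
+L1 (α=1/4) → [71/4, 61/2, 239/4]
+L2 (α=1/4) → [1093/16, 473/8, 1049/16]
+L3 (α=1/4) → [5455/64, 3227/32, 4347/64]
+L5 (α=4/5) → [34127/320, 31131/160, 55803/320]
= [107, 195, 174]

at x=2,y=0 over L1,L2:
after L1 α=1/4: [117/4, 21, 69/2]
after L2 α=2/3: [615/4, 163, 253/6]
rounded: [154, 163, 42]

(1,1) stack=L1,L2; from [0,0,0]:
+L1 (α=1/2) → [139/2, 53, 109]
+L2 (α=3/4) → [1291/8, 185, 199]
rounded: [161, 185, 199]


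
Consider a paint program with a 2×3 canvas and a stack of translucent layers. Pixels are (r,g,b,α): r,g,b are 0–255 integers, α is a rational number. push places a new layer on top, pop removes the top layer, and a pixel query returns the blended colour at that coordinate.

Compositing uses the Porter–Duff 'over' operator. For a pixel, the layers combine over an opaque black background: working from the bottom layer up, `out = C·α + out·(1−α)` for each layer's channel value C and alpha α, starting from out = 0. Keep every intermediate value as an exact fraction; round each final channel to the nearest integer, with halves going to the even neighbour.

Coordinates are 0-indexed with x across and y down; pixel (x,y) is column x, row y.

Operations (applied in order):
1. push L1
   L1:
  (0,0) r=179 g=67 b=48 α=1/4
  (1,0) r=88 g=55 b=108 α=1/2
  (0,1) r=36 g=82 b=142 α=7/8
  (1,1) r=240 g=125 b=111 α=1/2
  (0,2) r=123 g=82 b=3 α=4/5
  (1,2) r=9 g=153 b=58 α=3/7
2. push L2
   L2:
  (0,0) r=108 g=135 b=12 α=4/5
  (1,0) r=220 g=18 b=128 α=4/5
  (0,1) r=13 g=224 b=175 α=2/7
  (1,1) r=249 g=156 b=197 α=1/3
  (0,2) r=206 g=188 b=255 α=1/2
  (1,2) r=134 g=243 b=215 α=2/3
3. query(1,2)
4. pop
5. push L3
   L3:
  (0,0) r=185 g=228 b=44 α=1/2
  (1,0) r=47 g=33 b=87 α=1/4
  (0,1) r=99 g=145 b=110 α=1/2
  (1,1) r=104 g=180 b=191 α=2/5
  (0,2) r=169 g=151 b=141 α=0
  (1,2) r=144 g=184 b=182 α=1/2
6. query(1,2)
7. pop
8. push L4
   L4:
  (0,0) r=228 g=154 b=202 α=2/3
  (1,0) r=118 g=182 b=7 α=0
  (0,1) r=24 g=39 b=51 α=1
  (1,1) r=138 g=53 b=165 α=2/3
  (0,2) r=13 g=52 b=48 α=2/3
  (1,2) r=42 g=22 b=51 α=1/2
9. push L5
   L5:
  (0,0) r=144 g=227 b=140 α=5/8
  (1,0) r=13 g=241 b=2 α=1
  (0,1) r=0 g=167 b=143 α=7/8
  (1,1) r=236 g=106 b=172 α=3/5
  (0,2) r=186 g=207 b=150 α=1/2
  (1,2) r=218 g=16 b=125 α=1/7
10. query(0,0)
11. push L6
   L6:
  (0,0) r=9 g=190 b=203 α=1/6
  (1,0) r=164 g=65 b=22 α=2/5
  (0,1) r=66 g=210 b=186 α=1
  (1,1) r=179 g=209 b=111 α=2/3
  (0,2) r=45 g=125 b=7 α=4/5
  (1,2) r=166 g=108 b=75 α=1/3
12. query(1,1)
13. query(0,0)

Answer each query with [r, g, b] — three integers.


query (1,2) [L1,L2] — begin 0,0,0
after L1 α=3/7: [27/7, 459/7, 174/7]
after L2 α=2/3: [1903/21, 1287/7, 3184/21]
= [91, 184, 152]

(1,2) stack=L1,L3; from [0,0,0]:
L1 α=3/7: [27/7, 459/7, 174/7]
L3 α=1/2: [1035/14, 1747/14, 724/7]
→ [74, 125, 103]

(0,0) stack=L1,L4,L5; from [0,0,0]:
after L1 α=1/4: [179/4, 67/4, 12]
after L4 α=2/3: [2003/12, 433/4, 416/3]
after L5 α=5/8: [4883/32, 5839/32, 279/2]
rounded: [153, 182, 140]

at x=1,y=1 over L1,L4,L5,L6:
after L1 α=1/2: [120, 125/2, 111/2]
after L4 α=2/3: [132, 337/6, 257/2]
after L5 α=3/5: [972/5, 1291/15, 773/5]
after L6 α=2/3: [2762/15, 7561/45, 1883/15]
= [184, 168, 126]

at x=0,y=0 over L1,L4,L5,L6:
after L1 α=1/4: [179/4, 67/4, 12]
after L4 α=2/3: [2003/12, 433/4, 416/3]
after L5 α=5/8: [4883/32, 5839/32, 279/2]
after L6 α=1/6: [24703/192, 35275/192, 1801/12]
= [129, 184, 150]


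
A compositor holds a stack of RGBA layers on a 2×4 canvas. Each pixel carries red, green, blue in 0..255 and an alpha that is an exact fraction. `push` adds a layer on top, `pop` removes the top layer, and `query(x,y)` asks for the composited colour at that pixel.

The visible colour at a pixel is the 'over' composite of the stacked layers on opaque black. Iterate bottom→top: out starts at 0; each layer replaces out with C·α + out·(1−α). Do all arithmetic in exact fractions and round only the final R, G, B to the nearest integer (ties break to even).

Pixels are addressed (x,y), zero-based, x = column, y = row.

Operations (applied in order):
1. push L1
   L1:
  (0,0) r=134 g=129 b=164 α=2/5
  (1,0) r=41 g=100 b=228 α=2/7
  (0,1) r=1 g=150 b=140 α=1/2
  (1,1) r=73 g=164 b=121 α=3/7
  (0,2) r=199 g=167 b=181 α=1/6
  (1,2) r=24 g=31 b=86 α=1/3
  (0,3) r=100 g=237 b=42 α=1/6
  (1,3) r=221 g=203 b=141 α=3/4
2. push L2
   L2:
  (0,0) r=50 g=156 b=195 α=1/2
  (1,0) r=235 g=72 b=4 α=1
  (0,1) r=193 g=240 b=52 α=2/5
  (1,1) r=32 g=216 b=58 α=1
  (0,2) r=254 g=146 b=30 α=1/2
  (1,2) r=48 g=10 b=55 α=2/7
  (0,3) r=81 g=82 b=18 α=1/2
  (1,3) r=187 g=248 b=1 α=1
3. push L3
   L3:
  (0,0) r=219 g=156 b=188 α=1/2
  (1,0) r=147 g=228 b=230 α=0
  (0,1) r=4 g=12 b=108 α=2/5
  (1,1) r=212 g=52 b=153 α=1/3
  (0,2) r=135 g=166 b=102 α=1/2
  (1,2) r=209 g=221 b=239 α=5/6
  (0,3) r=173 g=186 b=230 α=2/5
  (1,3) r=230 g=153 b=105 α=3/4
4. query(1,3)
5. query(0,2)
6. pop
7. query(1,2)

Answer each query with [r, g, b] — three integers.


(1,3) stack=L1,L2,L3; from [0,0,0]:
after L1 α=3/4: [663/4, 609/4, 423/4]
after L2 α=1: [187, 248, 1]
after L3 α=3/4: [877/4, 707/4, 79]
rounded: [219, 177, 79]

(0,2) stack=L1,L2,L3; from [0,0,0]:
+L1 (α=1/6) → [199/6, 167/6, 181/6]
+L2 (α=1/2) → [1723/12, 1043/12, 361/12]
+L3 (α=1/2) → [3343/24, 3035/24, 1585/24]
→ [139, 126, 66]

at x=1,y=2 over L1,L2:
L1 α=1/3: [8, 31/3, 86/3]
L2 α=2/7: [136/7, 215/21, 760/21]
= [19, 10, 36]


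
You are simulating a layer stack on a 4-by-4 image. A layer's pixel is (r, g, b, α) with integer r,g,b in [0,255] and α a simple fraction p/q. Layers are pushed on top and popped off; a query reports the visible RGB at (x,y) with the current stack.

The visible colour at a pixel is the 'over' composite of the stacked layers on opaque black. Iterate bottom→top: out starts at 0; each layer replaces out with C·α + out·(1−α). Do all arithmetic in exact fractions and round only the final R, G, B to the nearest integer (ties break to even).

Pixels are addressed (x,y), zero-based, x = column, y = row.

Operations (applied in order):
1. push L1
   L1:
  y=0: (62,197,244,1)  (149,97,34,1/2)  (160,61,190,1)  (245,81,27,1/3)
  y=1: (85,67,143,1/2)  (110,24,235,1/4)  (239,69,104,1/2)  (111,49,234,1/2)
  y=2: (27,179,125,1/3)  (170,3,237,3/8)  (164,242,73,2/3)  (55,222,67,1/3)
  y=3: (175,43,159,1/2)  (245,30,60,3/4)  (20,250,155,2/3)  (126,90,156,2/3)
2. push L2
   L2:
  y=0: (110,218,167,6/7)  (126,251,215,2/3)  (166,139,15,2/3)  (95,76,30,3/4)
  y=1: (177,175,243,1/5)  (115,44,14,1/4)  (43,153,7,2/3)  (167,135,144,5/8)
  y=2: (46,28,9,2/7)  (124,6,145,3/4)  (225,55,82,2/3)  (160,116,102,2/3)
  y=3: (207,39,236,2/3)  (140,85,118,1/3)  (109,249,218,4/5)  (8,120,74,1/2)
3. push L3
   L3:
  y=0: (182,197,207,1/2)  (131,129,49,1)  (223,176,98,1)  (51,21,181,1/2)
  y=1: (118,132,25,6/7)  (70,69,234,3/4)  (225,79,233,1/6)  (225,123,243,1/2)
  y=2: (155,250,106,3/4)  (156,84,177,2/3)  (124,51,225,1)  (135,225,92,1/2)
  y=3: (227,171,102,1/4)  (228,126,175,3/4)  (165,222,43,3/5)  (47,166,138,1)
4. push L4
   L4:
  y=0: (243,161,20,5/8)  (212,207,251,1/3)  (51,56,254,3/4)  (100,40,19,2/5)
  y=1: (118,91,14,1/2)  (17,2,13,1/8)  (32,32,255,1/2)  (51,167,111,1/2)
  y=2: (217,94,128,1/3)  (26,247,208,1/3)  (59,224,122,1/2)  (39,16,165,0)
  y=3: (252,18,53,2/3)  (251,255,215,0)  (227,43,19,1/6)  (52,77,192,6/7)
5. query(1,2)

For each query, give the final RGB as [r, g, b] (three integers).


(1,2) stack=L1,L2,L3,L4; from [0,0,0]:
+L1 (α=3/8) → [255/4, 9/8, 711/8]
+L2 (α=3/4) → [1743/16, 153/32, 4191/32]
+L3 (α=2/3) → [2245/16, 1843/32, 5173/32]
+L4 (α=1/3) → [2453/24, 5795/48, 8501/48]
rounded: [102, 121, 177]


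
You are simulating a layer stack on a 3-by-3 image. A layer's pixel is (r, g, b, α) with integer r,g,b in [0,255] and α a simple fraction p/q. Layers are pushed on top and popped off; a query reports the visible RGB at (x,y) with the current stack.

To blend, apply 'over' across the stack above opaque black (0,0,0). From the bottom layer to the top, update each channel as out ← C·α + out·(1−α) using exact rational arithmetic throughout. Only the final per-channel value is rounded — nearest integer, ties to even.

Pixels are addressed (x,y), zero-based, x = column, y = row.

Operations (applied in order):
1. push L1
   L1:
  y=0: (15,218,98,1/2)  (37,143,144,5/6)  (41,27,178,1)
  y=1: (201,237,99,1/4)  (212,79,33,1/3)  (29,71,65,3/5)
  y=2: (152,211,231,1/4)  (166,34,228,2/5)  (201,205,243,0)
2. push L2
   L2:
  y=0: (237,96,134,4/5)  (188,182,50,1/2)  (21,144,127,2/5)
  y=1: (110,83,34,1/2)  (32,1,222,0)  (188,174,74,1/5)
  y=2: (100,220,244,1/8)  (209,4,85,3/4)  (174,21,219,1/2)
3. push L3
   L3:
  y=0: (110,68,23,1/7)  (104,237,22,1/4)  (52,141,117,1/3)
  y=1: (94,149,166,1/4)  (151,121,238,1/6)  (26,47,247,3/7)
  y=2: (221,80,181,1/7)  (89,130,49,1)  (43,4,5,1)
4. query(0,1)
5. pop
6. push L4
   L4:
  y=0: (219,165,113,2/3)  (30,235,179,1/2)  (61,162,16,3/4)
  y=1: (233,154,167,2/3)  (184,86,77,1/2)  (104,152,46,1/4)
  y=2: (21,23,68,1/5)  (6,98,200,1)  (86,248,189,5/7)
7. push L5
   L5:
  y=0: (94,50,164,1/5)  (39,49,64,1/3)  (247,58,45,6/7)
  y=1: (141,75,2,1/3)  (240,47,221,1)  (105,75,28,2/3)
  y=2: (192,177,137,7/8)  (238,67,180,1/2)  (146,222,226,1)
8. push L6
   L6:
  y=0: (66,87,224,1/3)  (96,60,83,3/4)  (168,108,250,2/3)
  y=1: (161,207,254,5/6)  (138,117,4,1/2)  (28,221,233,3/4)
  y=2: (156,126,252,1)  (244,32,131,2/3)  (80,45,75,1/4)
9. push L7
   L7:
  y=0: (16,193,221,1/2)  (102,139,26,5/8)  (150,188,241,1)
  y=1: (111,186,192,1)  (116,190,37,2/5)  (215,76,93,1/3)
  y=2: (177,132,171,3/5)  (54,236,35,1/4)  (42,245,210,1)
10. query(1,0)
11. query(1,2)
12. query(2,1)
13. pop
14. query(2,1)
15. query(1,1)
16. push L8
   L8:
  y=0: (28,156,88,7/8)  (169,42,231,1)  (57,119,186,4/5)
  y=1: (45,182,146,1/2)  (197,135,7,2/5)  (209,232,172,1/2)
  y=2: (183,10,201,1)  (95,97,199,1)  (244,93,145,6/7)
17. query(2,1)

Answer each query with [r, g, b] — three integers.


query (0,1) [L1,L2,L3] — begin 0,0,0
L1 α=1/4: [201/4, 237/4, 99/4]
L2 α=1/2: [641/8, 569/8, 235/8]
L3 α=1/4: [2675/32, 2899/32, 2033/32]
rounded: [84, 91, 64]

query (1,0) [L1,L2,L4,L5,L6,L7] — begin 0,0,0
after L1 α=5/6: [185/6, 715/6, 120]
after L2 α=1/2: [1313/12, 1807/12, 85]
after L4 α=1/2: [1673/24, 4627/24, 132]
after L5 α=1/3: [2141/36, 5215/36, 328/3]
after L6 α=3/4: [12509/144, 11695/144, 1075/12]
after L7 α=5/8: [36989/384, 45055/384, 1595/32]
→ [96, 117, 50]

query (1,2) [L1,L2,L4,L5,L6,L7] — begin 0,0,0
L1 α=2/5: [332/5, 68/5, 456/5]
L2 α=3/4: [3467/20, 32/5, 1731/20]
L4 α=1: [6, 98, 200]
L5 α=1/2: [122, 165/2, 190]
L6 α=2/3: [610/3, 293/6, 452/3]
L7 α=1/4: [166, 765/8, 487/4]
→ [166, 96, 122]

query (2,1) [L1,L2,L4,L5,L6,L7] — begin 0,0,0
+L1 (α=3/5) → [87/5, 213/5, 39]
+L2 (α=1/5) → [1288/25, 1722/25, 46]
+L4 (α=1/4) → [1616/25, 4483/50, 46]
+L5 (α=2/3) → [6866/75, 11983/150, 34]
+L6 (α=3/4) → [6583/150, 111433/600, 733/4]
+L7 (α=1/3) → [22708/225, 134233/900, 919/6]
= [101, 149, 153]

at x=2,y=1 over L1,L2,L4,L5,L6:
after L1 α=3/5: [87/5, 213/5, 39]
after L2 α=1/5: [1288/25, 1722/25, 46]
after L4 α=1/4: [1616/25, 4483/50, 46]
after L5 α=2/3: [6866/75, 11983/150, 34]
after L6 α=3/4: [6583/150, 111433/600, 733/4]
rounded: [44, 186, 183]

(1,1) stack=L1,L2,L4,L5,L6; from [0,0,0]:
L1 α=1/3: [212/3, 79/3, 11]
L2 α=0: [212/3, 79/3, 11]
L4 α=1/2: [382/3, 337/6, 44]
L5 α=1: [240, 47, 221]
L6 α=1/2: [189, 82, 225/2]
→ [189, 82, 112]

query (2,1) [L1,L2,L4,L5,L6,L8] — begin 0,0,0
+L1 (α=3/5) → [87/5, 213/5, 39]
+L2 (α=1/5) → [1288/25, 1722/25, 46]
+L4 (α=1/4) → [1616/25, 4483/50, 46]
+L5 (α=2/3) → [6866/75, 11983/150, 34]
+L6 (α=3/4) → [6583/150, 111433/600, 733/4]
+L8 (α=1/2) → [37933/300, 250633/1200, 1421/8]
= [126, 209, 178]


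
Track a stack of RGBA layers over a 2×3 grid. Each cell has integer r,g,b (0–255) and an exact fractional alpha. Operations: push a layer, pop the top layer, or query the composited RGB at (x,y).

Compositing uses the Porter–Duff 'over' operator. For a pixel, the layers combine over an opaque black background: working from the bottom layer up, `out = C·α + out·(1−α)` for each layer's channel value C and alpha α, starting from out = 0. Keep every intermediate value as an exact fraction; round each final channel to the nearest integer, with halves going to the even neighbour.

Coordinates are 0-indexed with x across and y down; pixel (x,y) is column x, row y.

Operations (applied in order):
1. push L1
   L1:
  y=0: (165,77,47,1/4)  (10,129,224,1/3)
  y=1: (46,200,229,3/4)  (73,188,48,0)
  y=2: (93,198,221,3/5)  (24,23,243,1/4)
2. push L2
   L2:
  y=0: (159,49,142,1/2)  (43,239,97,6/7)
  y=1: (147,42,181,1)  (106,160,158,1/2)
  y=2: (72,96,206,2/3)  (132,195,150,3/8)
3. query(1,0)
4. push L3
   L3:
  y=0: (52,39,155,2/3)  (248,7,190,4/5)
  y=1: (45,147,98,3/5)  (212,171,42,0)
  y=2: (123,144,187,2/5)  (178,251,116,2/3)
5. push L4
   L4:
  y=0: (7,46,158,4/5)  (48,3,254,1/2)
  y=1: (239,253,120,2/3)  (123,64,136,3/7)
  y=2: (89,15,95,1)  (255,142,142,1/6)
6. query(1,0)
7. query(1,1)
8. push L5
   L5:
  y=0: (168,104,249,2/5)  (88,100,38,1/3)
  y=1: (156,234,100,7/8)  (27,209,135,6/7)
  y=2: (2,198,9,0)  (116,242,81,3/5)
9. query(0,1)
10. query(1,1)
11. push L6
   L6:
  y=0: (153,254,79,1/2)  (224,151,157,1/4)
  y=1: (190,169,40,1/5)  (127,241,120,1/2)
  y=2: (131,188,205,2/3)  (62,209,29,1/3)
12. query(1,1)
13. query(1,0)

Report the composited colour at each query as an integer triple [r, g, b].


(1,0) stack=L1,L2; from [0,0,0]:
after L1 α=1/3: [10/3, 43, 224/3]
after L2 α=6/7: [112/3, 211, 1970/21]
rounded: [37, 211, 94]

at x=1,y=0 over L1,L2,L3,L4:
L1 α=1/3: [10/3, 43, 224/3]
L2 α=6/7: [112/3, 211, 1970/21]
L3 α=4/5: [3088/15, 239/5, 3586/21]
L4 α=1/2: [1904/15, 127/5, 4460/21]
= [127, 25, 212]

at x=1,y=1 over L1,L2,L3,L4:
+L1 (α=0) → [0, 0, 0]
+L2 (α=1/2) → [53, 80, 79]
+L3 (α=0) → [53, 80, 79]
+L4 (α=3/7) → [83, 512/7, 724/7]
→ [83, 73, 103]

at x=0,y=1 over L1,L2,L3,L4,L5:
+L1 (α=3/4) → [69/2, 150, 687/4]
+L2 (α=1) → [147, 42, 181]
+L3 (α=3/5) → [429/5, 105, 656/5]
+L4 (α=2/3) → [2819/15, 611/3, 1856/15]
+L5 (α=7/8) → [19199/120, 5525/24, 3089/30]
= [160, 230, 103]

at x=1,y=1 over L1,L2,L3,L4,L5:
+L1 (α=0) → [0, 0, 0]
+L2 (α=1/2) → [53, 80, 79]
+L3 (α=0) → [53, 80, 79]
+L4 (α=3/7) → [83, 512/7, 724/7]
+L5 (α=6/7) → [35, 9290/49, 6394/49]
→ [35, 190, 130]

(1,1) stack=L1,L2,L3,L4,L5,L6; from [0,0,0]:
L1 α=0: [0, 0, 0]
L2 α=1/2: [53, 80, 79]
L3 α=0: [53, 80, 79]
L4 α=3/7: [83, 512/7, 724/7]
L5 α=6/7: [35, 9290/49, 6394/49]
L6 α=1/2: [81, 21099/98, 6137/49]
→ [81, 215, 125]

(1,0) stack=L1,L2,L3,L4,L5,L6; from [0,0,0]:
+L1 (α=1/3) → [10/3, 43, 224/3]
+L2 (α=6/7) → [112/3, 211, 1970/21]
+L3 (α=4/5) → [3088/15, 239/5, 3586/21]
+L4 (α=1/2) → [1904/15, 127/5, 4460/21]
+L5 (α=1/3) → [5128/45, 754/15, 9718/63]
+L6 (α=1/4) → [2122/15, 1509/20, 13015/84]
→ [141, 75, 155]


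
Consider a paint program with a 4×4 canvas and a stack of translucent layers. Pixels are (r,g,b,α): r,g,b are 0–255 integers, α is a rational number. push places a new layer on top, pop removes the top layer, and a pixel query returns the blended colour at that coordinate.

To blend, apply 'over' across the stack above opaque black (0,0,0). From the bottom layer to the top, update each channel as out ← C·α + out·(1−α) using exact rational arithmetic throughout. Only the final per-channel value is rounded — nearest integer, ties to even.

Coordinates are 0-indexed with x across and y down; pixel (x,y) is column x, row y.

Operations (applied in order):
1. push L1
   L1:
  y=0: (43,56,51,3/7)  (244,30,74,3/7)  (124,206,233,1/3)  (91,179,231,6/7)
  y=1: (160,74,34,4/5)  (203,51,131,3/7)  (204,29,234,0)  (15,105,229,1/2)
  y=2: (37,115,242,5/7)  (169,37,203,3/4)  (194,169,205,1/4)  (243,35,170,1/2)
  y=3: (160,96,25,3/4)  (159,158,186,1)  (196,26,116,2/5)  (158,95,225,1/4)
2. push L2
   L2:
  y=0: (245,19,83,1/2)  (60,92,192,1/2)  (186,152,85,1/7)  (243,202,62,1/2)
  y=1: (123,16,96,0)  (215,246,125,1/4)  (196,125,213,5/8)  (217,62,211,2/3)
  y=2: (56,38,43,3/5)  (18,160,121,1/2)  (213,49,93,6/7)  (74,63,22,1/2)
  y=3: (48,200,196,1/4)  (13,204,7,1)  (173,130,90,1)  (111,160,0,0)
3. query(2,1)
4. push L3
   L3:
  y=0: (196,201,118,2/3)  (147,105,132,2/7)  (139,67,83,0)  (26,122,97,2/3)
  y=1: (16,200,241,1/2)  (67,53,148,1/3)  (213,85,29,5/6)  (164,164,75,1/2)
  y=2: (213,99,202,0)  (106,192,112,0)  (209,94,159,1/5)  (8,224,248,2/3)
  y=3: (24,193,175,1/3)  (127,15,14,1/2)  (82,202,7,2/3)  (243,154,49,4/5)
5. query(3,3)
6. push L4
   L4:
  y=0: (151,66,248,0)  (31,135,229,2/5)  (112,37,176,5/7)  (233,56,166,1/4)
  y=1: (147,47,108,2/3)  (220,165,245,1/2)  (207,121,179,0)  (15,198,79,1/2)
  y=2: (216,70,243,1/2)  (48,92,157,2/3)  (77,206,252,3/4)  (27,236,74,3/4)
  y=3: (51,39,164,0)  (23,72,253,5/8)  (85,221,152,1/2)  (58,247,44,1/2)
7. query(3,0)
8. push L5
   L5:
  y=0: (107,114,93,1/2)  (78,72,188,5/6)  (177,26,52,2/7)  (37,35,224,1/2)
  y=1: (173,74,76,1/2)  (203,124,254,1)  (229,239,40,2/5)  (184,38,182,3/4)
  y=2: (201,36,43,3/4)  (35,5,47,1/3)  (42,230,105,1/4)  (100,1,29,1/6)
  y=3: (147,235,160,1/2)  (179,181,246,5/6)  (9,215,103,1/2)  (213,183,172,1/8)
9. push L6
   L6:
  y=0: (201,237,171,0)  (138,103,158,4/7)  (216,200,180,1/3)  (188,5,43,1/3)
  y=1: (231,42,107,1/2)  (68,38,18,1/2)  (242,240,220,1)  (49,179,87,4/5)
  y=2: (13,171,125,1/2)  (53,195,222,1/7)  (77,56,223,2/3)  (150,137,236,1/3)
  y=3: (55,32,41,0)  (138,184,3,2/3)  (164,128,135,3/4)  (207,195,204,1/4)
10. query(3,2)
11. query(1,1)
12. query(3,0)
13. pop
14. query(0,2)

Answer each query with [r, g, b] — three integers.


(2,1) stack=L1,L2; from [0,0,0]:
after L1 α=0: [0, 0, 0]
after L2 α=5/8: [245/2, 625/8, 1065/8]
= [122, 78, 133]

query (3,3) [L1,L2,L3] — begin 0,0,0
+L1 (α=1/4) → [79/2, 95/4, 225/4]
+L2 (α=0) → [79/2, 95/4, 225/4]
+L3 (α=4/5) → [2023/10, 2559/20, 1009/20]
rounded: [202, 128, 50]

query (3,0) [L1,L2,L3,L4] — begin 0,0,0
+L1 (α=6/7) → [78, 1074/7, 198]
+L2 (α=1/2) → [321/2, 1244/7, 130]
+L3 (α=2/3) → [425/6, 984/7, 108]
+L4 (α=1/4) → [891/8, 836/7, 245/2]
= [111, 119, 122]

query (3,2) [L1,L2,L3,L4,L5,L6] — begin 0,0,0
after L1 α=1/2: [243/2, 35/2, 85]
after L2 α=1/2: [391/4, 161/4, 107/2]
after L3 α=2/3: [455/12, 651/4, 1099/6]
after L4 α=3/4: [1427/48, 3483/16, 2431/24]
after L5 α=1/6: [11935/288, 17431/96, 12851/144]
after L6 α=1/3: [33535/432, 24007/144, 29843/216]
→ [78, 167, 138]

(1,1) stack=L1,L2,L3,L4,L5,L6; from [0,0,0]:
L1 α=3/7: [87, 153/7, 393/7]
L2 α=1/4: [119, 2181/28, 1027/14]
L3 α=1/3: [305/3, 2923/42, 2063/21]
L4 α=1/2: [965/6, 9853/84, 3604/21]
L5 α=1: [203, 124, 254]
L6 α=1/2: [271/2, 81, 136]
rounded: [136, 81, 136]

query (3,0) [L1,L2,L3,L4,L5,L6] — begin 0,0,0
after L1 α=6/7: [78, 1074/7, 198]
after L2 α=1/2: [321/2, 1244/7, 130]
after L3 α=2/3: [425/6, 984/7, 108]
after L4 α=1/4: [891/8, 836/7, 245/2]
after L5 α=1/2: [1187/16, 1081/14, 693/4]
after L6 α=1/3: [897/8, 372/7, 779/6]
= [112, 53, 130]

(0,2) stack=L1,L2,L3,L4,L5; from [0,0,0]:
L1 α=5/7: [185/7, 575/7, 1210/7]
L2 α=3/5: [1546/35, 1948/35, 3323/35]
L3 α=0: [1546/35, 1948/35, 3323/35]
L4 α=1/2: [4553/35, 2199/35, 5914/35]
L5 α=3/4: [12829/70, 5979/140, 10429/140]
rounded: [183, 43, 74]


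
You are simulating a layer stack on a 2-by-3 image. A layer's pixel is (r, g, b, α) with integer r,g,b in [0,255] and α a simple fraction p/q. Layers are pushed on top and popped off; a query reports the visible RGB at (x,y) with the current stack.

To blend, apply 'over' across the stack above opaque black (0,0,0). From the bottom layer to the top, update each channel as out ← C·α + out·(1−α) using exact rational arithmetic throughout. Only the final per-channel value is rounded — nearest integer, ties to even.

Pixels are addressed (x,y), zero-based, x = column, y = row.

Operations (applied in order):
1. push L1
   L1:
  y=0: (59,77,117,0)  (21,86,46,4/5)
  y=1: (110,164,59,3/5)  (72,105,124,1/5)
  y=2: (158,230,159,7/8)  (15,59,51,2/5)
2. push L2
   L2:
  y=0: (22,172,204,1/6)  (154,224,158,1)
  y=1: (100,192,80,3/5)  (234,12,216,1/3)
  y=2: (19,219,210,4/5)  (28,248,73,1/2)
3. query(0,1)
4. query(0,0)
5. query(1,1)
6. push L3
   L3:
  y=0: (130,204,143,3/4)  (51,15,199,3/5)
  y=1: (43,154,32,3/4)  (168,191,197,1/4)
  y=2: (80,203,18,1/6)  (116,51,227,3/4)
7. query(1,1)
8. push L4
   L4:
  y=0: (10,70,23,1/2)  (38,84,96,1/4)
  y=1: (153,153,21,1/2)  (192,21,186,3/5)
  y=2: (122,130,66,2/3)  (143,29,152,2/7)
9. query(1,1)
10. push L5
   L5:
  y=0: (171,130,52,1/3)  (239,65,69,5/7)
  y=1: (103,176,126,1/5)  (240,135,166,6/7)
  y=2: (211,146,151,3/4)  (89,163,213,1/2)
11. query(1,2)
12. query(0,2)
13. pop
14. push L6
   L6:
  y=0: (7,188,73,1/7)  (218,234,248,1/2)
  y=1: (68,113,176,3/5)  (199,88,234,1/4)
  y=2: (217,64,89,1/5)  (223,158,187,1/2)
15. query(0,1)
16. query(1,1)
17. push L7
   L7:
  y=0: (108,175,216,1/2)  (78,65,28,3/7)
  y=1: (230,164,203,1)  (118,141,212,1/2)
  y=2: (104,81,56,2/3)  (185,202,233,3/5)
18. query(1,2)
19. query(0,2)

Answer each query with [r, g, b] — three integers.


query (0,1) [L1,L2] — begin 0,0,0
L1 α=3/5: [66, 492/5, 177/5]
L2 α=3/5: [432/5, 3864/25, 1554/25]
→ [86, 155, 62]

at x=0,y=0 over L1,L2:
after L1 α=0: [0, 0, 0]
after L2 α=1/6: [11/3, 86/3, 34]
→ [4, 29, 34]

(1,1) stack=L1,L2; from [0,0,0]:
+L1 (α=1/5) → [72/5, 21, 124/5]
+L2 (α=1/3) → [438/5, 18, 1328/15]
rounded: [88, 18, 89]

query (1,1) [L1,L2,L3] — begin 0,0,0
after L1 α=1/5: [72/5, 21, 124/5]
after L2 α=1/3: [438/5, 18, 1328/15]
after L3 α=1/4: [1077/10, 245/4, 2313/20]
→ [108, 61, 116]

at x=1,y=1 over L1,L2,L3,L4:
+L1 (α=1/5) → [72/5, 21, 124/5]
+L2 (α=1/3) → [438/5, 18, 1328/15]
+L3 (α=1/4) → [1077/10, 245/4, 2313/20]
+L4 (α=3/5) → [3957/25, 371/10, 7893/50]
rounded: [158, 37, 158]

query (1,2) [L1,L2,L3,L4,L5] — begin 0,0,0
L1 α=2/5: [6, 118/5, 102/5]
L2 α=1/2: [17, 679/5, 467/10]
L3 α=3/4: [365/4, 361/5, 7277/40]
L4 α=2/7: [2969/28, 419/7, 1387/8]
L5 α=1/2: [5461/56, 780/7, 3091/16]
= [98, 111, 193]

(0,2) stack=L1,L2,L3,L4,L5; from [0,0,0]:
L1 α=7/8: [553/4, 805/4, 1113/8]
L2 α=4/5: [857/20, 4309/20, 7833/40]
L3 α=1/6: [1177/24, 1707/8, 2659/16]
L4 α=2/3: [7033/72, 3787/24, 4771/48]
L5 α=3/4: [52609/288, 14299/96, 26515/192]
= [183, 149, 138]

at x=0,y=1 over L1,L2,L3,L4,L6:
after L1 α=3/5: [66, 492/5, 177/5]
after L2 α=3/5: [432/5, 3864/25, 1554/25]
after L3 α=3/4: [1077/20, 7707/50, 1977/50]
after L4 α=1/2: [4137/40, 15357/100, 3027/100]
after L6 α=3/5: [8217/100, 32307/250, 29427/250]
= [82, 129, 118]

at x=1,y=1 over L1,L2,L3,L4,L6:
+L1 (α=1/5) → [72/5, 21, 124/5]
+L2 (α=1/3) → [438/5, 18, 1328/15]
+L3 (α=1/4) → [1077/10, 245/4, 2313/20]
+L4 (α=3/5) → [3957/25, 371/10, 7893/50]
+L6 (α=1/4) → [8423/50, 1993/40, 35379/200]
= [168, 50, 177]

(1,2) stack=L1,L2,L3,L4,L6,L7; from [0,0,0]:
after L1 α=2/5: [6, 118/5, 102/5]
after L2 α=1/2: [17, 679/5, 467/10]
after L3 α=3/4: [365/4, 361/5, 7277/40]
after L4 α=2/7: [2969/28, 419/7, 1387/8]
after L6 α=1/2: [9213/56, 1525/14, 2883/16]
after L7 α=3/5: [24753/140, 5767/35, 1695/8]
= [177, 165, 212]

at x=0,y=2 over L1,L2,L3,L4,L6,L7:
+L1 (α=7/8) → [553/4, 805/4, 1113/8]
+L2 (α=4/5) → [857/20, 4309/20, 7833/40]
+L3 (α=1/6) → [1177/24, 1707/8, 2659/16]
+L4 (α=2/3) → [7033/72, 3787/24, 4771/48]
+L6 (α=1/5) → [10939/90, 4171/30, 5839/60]
+L7 (α=2/3) → [29659/270, 9031/90, 12559/180]
= [110, 100, 70]


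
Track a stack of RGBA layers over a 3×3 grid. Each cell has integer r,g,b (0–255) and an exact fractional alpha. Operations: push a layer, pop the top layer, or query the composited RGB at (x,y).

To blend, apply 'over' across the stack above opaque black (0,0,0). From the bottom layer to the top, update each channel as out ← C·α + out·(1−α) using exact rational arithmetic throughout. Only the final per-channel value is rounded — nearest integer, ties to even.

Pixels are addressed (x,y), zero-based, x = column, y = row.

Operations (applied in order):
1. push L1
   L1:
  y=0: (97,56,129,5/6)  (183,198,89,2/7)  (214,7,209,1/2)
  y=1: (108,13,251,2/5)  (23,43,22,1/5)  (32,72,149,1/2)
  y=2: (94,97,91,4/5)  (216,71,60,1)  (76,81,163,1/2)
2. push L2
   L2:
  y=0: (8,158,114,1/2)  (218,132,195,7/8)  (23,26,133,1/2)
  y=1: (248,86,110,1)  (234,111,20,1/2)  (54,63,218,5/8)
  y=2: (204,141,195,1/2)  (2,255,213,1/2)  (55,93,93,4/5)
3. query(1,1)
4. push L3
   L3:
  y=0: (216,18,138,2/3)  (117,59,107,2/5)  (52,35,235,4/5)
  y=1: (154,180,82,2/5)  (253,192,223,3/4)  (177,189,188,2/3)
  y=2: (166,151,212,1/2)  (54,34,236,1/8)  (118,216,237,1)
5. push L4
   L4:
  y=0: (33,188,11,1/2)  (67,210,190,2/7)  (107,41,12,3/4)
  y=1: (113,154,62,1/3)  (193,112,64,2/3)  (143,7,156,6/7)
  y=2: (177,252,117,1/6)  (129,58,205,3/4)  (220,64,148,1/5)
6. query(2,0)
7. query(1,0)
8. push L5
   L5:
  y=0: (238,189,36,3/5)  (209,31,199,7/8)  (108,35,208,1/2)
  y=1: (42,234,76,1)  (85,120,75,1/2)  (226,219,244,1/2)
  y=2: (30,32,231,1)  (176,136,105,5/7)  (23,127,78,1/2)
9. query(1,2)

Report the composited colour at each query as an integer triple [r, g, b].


at x=1,y=1 over L1,L2:
+L1 (α=1/5) → [23/5, 43/5, 22/5]
+L2 (α=1/2) → [1193/10, 299/5, 61/5]
= [119, 60, 12]

query (2,0) [L1,L2,L3,L4] — begin 0,0,0
L1 α=1/2: [107, 7/2, 209/2]
L2 α=1/2: [65, 59/4, 475/4]
L3 α=4/5: [273/5, 619/20, 847/4]
L4 α=3/4: [939/10, 3079/80, 991/16]
→ [94, 38, 62]

(1,0) stack=L1,L2,L3,L4; from [0,0,0]:
+L1 (α=2/7) → [366/7, 396/7, 178/7]
+L2 (α=7/8) → [1381/7, 858/7, 9733/56]
+L3 (α=2/5) → [5781/35, 680/7, 41183/280]
+L4 (α=2/7) → [6719/49, 6340/49, 62463/392]
= [137, 129, 159]

query (1,2) [L1,L2,L3,L4,L5] — begin 0,0,0
L1 α=1: [216, 71, 60]
L2 α=1/2: [109, 163, 273/2]
L3 α=1/8: [817/8, 1175/8, 2383/16]
L4 α=3/4: [3913/32, 2567/32, 12223/64]
L5 α=5/7: [17993/112, 1921/16, 29023/224]
→ [161, 120, 130]


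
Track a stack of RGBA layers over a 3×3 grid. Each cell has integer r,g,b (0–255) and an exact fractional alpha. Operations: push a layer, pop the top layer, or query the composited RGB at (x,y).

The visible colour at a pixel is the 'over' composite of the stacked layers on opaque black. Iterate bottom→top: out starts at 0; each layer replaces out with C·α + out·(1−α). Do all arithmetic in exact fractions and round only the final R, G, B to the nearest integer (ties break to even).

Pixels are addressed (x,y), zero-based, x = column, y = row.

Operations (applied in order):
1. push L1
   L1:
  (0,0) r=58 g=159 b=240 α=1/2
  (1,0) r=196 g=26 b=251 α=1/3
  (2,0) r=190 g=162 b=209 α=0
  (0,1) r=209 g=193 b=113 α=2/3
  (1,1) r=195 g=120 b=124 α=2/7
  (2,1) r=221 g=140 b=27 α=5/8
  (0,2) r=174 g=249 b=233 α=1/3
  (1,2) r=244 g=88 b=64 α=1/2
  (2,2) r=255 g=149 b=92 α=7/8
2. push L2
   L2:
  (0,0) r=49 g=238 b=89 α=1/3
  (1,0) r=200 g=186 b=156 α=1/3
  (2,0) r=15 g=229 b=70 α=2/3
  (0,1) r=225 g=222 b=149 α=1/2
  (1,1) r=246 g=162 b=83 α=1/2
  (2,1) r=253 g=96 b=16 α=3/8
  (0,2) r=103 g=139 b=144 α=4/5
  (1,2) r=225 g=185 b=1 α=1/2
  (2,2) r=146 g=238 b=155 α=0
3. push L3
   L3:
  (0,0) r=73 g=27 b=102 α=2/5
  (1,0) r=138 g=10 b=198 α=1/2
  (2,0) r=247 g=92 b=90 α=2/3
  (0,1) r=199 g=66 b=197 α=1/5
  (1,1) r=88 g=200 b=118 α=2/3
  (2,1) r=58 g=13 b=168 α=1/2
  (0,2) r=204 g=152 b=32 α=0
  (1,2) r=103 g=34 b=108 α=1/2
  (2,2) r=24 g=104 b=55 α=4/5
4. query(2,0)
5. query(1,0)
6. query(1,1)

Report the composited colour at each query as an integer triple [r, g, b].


query (2,0) [L1,L2,L3] — begin 0,0,0
after L1 α=0: [0, 0, 0]
after L2 α=2/3: [10, 458/3, 140/3]
after L3 α=2/3: [168, 1010/9, 680/9]
→ [168, 112, 76]

at x=1,y=0 over L1,L2,L3:
after L1 α=1/3: [196/3, 26/3, 251/3]
after L2 α=1/3: [992/9, 610/9, 970/9]
after L3 α=1/2: [1117/9, 350/9, 1376/9]
→ [124, 39, 153]

query (1,1) [L1,L2,L3] — begin 0,0,0
after L1 α=2/7: [390/7, 240/7, 248/7]
after L2 α=1/2: [1056/7, 687/7, 829/14]
after L3 α=2/3: [2288/21, 3487/21, 4133/42]
→ [109, 166, 98]


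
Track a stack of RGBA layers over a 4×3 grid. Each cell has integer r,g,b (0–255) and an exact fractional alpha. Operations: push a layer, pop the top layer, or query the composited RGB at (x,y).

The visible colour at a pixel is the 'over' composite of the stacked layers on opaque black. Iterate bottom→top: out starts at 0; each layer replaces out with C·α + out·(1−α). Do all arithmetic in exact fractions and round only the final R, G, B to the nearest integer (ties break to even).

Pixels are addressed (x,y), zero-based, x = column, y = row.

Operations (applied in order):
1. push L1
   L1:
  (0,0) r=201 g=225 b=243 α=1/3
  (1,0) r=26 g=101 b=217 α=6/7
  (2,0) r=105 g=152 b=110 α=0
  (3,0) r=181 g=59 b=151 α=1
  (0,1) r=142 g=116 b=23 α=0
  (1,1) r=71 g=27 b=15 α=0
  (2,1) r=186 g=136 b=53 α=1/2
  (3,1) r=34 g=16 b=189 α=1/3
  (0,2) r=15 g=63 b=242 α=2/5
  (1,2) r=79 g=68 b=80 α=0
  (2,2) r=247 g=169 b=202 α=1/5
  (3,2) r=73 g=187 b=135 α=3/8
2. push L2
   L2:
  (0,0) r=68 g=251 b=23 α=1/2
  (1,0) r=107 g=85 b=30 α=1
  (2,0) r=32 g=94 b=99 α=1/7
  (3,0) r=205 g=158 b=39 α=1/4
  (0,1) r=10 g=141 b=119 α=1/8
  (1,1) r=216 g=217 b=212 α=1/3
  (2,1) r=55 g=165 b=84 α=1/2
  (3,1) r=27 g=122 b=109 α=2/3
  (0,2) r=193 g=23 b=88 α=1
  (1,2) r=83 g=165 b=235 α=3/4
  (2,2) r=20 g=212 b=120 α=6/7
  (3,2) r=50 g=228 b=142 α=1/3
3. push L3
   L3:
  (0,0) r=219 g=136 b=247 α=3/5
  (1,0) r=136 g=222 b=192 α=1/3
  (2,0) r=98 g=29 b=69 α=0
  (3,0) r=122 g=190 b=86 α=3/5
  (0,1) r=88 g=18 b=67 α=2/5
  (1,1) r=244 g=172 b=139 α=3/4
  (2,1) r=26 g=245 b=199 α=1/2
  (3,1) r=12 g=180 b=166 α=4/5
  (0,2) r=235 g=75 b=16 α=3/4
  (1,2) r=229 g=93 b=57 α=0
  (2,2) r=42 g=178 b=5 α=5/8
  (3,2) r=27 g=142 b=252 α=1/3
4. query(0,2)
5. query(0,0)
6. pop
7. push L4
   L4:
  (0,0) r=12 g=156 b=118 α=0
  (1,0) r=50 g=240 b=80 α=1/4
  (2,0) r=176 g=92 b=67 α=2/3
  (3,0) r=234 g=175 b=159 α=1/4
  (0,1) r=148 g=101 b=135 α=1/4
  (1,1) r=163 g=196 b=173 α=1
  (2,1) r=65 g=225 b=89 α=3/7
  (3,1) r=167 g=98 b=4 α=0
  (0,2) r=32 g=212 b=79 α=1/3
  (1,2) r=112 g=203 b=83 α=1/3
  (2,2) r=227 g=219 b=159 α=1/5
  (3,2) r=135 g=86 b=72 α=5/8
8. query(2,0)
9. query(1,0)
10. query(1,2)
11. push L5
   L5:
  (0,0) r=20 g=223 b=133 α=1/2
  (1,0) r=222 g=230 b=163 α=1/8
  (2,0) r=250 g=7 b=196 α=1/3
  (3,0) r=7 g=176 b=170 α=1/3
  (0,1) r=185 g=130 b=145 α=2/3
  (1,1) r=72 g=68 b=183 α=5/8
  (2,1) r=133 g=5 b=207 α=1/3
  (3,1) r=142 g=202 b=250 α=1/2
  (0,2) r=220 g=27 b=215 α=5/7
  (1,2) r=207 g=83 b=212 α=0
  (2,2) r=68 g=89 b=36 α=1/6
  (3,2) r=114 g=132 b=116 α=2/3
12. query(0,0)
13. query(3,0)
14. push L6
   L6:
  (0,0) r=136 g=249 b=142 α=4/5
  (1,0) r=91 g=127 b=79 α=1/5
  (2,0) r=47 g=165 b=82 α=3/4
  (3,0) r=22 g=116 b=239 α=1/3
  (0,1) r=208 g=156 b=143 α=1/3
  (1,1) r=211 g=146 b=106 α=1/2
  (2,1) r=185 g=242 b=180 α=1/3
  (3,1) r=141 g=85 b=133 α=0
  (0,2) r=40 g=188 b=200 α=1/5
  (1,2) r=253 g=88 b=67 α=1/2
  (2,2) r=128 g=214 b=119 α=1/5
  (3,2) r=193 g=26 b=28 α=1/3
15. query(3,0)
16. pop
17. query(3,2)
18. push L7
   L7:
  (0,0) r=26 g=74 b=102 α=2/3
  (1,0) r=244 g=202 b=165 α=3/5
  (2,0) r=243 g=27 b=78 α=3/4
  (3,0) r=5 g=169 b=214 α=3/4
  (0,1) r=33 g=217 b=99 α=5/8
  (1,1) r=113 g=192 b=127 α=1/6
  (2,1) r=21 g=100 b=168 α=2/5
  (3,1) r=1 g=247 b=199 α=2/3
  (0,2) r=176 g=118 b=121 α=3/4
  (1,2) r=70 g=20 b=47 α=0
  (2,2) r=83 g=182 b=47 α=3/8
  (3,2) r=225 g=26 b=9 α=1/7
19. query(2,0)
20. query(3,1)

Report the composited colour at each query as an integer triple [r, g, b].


at x=0,y=2 over L1,L2,L3:
after L1 α=2/5: [6, 126/5, 484/5]
after L2 α=1: [193, 23, 88]
after L3 α=3/4: [449/2, 62, 34]
rounded: [224, 62, 34]

(0,0) stack=L1,L2,L3; from [0,0,0]:
after L1 α=1/3: [67, 75, 81]
after L2 α=1/2: [135/2, 163, 52]
after L3 α=3/5: [792/5, 734/5, 169]
= [158, 147, 169]

(2,0) stack=L1,L2,L4; from [0,0,0]:
L1 α=0: [0, 0, 0]
L2 α=1/7: [32/7, 94/7, 99/7]
L4 α=2/3: [832/7, 1382/21, 1037/21]
= [119, 66, 49]

at x=1,y=0 over L1,L2,L4:
L1 α=6/7: [156/7, 606/7, 186]
L2 α=1: [107, 85, 30]
L4 α=1/4: [371/4, 495/4, 85/2]
= [93, 124, 42]

query (1,2) [L1,L2,L4] — begin 0,0,0
after L1 α=0: [0, 0, 0]
after L2 α=3/4: [249/4, 495/4, 705/4]
after L4 α=1/3: [473/6, 901/6, 871/6]
→ [79, 150, 145]

(0,0) stack=L1,L2,L4,L5; from [0,0,0]:
+L1 (α=1/3) → [67, 75, 81]
+L2 (α=1/2) → [135/2, 163, 52]
+L4 (α=0) → [135/2, 163, 52]
+L5 (α=1/2) → [175/4, 193, 185/2]
→ [44, 193, 92]

at x=3,y=0 over L1,L2,L4,L5:
L1 α=1: [181, 59, 151]
L2 α=1/4: [187, 335/4, 123]
L4 α=1/4: [795/4, 1705/16, 132]
L5 α=1/3: [809/6, 3113/24, 434/3]
= [135, 130, 145]

at x=3,y=0 over L1,L2,L4,L5,L6:
+L1 (α=1) → [181, 59, 151]
+L2 (α=1/4) → [187, 335/4, 123]
+L4 (α=1/4) → [795/4, 1705/16, 132]
+L5 (α=1/3) → [809/6, 3113/24, 434/3]
+L6 (α=1/3) → [875/9, 4505/36, 1585/9]
rounded: [97, 125, 176]

at x=3,y=2 over L1,L2,L4,L5:
L1 α=3/8: [219/8, 561/8, 405/8]
L2 α=1/3: [419/12, 491/4, 973/12]
L4 α=5/8: [3119/32, 3193/32, 2413/32]
L5 α=2/3: [10415/96, 11641/96, 3279/32]
= [108, 121, 102]

(2,0) stack=L1,L2,L4,L5,L7; from [0,0,0]:
+L1 (α=0) → [0, 0, 0]
+L2 (α=1/7) → [32/7, 94/7, 99/7]
+L4 (α=2/3) → [832/7, 1382/21, 1037/21]
+L5 (α=1/3) → [1138/7, 2911/63, 6190/63]
+L7 (α=3/4) → [6241/28, 4007/126, 5233/63]
= [223, 32, 83]

query (3,1) [L1,L2,L4,L5,L7] — begin 0,0,0
L1 α=1/3: [34/3, 16/3, 63]
L2 α=2/3: [196/9, 748/9, 281/3]
L4 α=0: [196/9, 748/9, 281/3]
L5 α=1/2: [737/9, 1283/9, 1031/6]
L7 α=2/3: [755/27, 5729/27, 3419/18]
= [28, 212, 190]
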